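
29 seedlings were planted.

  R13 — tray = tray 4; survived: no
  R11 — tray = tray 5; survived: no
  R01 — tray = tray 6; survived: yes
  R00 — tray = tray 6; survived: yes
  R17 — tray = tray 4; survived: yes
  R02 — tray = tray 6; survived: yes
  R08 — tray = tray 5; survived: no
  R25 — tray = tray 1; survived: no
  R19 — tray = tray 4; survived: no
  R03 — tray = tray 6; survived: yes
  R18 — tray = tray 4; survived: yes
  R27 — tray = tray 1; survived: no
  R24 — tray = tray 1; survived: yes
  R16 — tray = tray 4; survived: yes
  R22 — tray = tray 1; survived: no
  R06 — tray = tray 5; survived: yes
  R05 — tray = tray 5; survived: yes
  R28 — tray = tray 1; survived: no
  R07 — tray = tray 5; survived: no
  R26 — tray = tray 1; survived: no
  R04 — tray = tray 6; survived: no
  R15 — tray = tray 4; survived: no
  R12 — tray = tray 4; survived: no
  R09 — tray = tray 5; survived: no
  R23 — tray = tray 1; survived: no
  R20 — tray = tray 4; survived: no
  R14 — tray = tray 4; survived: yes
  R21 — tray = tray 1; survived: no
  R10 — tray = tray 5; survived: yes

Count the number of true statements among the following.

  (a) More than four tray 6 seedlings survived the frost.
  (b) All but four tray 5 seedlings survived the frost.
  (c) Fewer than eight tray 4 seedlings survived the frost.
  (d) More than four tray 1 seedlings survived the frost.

2

(a) tray 6: |A| = 5, |A ∩ B| = 4; needs |A ∩ B| > 4 — false.
(b) tray 5: |A| = 7, |A ∩ B| = 3; needs |A ∖ B| = 4 — true.
(c) tray 4: |A| = 9, |A ∩ B| = 4; needs |A ∩ B| < 8 — true.
(d) tray 1: |A| = 8, |A ∩ B| = 1; needs |A ∩ B| > 4 — false.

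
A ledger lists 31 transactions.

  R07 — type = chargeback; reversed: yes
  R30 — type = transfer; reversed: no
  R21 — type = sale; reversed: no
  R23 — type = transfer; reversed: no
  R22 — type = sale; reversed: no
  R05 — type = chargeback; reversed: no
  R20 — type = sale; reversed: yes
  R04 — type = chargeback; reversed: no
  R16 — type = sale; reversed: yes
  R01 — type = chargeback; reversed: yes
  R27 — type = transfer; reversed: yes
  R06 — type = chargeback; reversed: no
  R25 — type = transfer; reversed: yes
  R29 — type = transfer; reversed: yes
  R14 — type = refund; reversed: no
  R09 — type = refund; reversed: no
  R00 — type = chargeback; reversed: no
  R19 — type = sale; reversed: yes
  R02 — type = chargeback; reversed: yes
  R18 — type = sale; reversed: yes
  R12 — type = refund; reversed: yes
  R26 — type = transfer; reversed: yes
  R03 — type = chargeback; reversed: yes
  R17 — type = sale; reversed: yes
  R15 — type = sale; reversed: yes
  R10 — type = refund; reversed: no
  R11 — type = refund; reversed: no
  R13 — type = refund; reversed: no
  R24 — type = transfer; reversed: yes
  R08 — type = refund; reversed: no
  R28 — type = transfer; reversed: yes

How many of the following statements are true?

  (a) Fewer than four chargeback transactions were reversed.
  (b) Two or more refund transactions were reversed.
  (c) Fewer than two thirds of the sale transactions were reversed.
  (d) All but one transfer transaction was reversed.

(a) chargeback: |A| = 8, |A ∩ B| = 4; needs |A ∩ B| < 4 — false.
(b) refund: |A| = 7, |A ∩ B| = 1; needs |A ∩ B| ≥ 2 — false.
(c) sale: |A| = 8, |A ∩ B| = 6; needs |A ∩ B| / |A| < 2/3 — false.
(d) transfer: |A| = 8, |A ∩ B| = 6; needs |A ∖ B| = 1 — false.

0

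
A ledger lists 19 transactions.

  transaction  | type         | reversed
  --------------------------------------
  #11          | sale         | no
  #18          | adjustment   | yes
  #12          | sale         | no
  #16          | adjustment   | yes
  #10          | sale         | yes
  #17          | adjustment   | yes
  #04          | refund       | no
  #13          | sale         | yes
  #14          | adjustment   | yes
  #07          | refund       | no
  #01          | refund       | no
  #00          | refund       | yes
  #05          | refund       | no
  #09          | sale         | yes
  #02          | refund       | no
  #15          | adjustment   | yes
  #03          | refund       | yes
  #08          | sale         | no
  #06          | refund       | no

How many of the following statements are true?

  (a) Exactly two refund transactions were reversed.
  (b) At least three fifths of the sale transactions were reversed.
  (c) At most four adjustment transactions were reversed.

1

(a) refund: |A| = 8, |A ∩ B| = 2; needs |A ∩ B| = 2 — true.
(b) sale: |A| = 6, |A ∩ B| = 3; needs |A ∩ B| / |A| ≥ 3/5 — false.
(c) adjustment: |A| = 5, |A ∩ B| = 5; needs |A ∩ B| ≤ 4 — false.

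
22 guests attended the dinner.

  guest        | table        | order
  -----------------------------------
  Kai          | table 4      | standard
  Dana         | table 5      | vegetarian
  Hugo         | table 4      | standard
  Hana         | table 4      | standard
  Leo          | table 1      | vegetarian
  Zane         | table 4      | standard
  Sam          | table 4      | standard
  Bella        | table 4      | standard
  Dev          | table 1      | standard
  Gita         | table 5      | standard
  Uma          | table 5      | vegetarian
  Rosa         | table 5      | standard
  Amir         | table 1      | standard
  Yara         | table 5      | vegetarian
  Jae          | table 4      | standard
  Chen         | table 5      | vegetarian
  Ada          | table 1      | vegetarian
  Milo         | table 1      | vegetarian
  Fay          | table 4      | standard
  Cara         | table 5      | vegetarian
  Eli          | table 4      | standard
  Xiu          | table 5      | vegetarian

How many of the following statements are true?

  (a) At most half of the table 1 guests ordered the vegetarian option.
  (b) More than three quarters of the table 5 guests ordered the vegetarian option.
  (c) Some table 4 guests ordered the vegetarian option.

(a) table 1: |A| = 5, |A ∩ B| = 3; needs |A ∩ B| ≤ |A ∖ B| — false.
(b) table 5: |A| = 8, |A ∩ B| = 6; needs |A ∩ B| / |A| > 3/4 — false.
(c) table 4: |A| = 9, |A ∩ B| = 0; needs A ∩ B ≠ ∅ (|A ∩ B| ≥ 1) — false.

0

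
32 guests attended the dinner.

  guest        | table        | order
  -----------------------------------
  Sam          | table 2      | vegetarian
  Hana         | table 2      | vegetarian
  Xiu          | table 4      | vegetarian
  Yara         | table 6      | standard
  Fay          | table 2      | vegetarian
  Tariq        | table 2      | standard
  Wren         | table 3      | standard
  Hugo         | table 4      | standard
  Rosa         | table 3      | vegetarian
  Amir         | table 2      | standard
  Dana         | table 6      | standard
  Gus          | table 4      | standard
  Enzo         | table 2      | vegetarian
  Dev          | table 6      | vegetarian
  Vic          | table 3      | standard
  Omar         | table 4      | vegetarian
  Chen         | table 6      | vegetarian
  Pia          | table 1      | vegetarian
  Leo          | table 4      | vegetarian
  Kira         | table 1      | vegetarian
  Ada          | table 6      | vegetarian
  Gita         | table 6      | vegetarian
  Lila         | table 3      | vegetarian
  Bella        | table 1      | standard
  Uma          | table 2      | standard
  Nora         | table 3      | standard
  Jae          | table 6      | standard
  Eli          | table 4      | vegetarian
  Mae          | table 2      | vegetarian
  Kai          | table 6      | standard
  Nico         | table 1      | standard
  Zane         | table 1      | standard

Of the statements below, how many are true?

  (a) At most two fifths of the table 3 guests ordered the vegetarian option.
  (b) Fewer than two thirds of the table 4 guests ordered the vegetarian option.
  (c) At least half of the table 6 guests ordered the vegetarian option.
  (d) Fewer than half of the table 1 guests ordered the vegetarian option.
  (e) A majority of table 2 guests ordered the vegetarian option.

4

(a) table 3: |A| = 5, |A ∩ B| = 2; needs |A ∩ B| / |A| ≤ 2/5 — true.
(b) table 4: |A| = 6, |A ∩ B| = 4; needs |A ∩ B| / |A| < 2/3 — false.
(c) table 6: |A| = 8, |A ∩ B| = 4; needs |A ∩ B| ≥ |A ∖ B| — true.
(d) table 1: |A| = 5, |A ∩ B| = 2; needs |A ∩ B| < |A ∖ B| — true.
(e) table 2: |A| = 8, |A ∩ B| = 5; needs |A ∩ B| > |A ∖ B| — true.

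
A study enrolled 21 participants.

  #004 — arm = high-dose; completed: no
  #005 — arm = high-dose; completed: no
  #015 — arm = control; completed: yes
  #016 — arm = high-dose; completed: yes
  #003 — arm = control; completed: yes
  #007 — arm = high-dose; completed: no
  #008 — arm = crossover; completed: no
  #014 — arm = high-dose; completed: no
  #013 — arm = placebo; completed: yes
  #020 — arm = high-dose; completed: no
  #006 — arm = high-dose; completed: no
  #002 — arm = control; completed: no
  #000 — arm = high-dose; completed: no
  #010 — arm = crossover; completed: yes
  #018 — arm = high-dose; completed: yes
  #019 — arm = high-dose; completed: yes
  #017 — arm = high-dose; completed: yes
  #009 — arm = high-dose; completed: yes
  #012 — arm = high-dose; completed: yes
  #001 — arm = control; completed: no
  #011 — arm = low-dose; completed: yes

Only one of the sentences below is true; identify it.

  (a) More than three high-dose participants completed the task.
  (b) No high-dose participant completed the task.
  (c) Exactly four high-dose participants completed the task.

|A| = 13, |A ∩ B| = 6, |A ∖ B| = 7.
(a) requires |A ∩ B| > 3: true.
(b) requires A ∩ B = ∅ (|A ∩ B| = 0): false.
(c) requires |A ∩ B| = 4: false.

(a)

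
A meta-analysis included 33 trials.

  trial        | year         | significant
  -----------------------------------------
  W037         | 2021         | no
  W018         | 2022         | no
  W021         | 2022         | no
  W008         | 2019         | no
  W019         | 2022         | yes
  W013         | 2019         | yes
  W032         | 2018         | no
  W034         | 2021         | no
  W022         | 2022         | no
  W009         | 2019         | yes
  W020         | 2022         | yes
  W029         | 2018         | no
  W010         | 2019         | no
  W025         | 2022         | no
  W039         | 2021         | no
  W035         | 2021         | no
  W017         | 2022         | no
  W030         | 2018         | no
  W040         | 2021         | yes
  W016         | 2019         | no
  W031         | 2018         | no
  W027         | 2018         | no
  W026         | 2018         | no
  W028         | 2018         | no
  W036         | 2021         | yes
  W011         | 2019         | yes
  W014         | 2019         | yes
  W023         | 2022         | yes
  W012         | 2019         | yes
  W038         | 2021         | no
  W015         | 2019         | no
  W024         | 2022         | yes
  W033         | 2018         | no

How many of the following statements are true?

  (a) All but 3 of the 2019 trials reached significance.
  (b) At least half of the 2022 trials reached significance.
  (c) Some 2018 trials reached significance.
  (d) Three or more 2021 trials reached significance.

0

(a) 2019: |A| = 9, |A ∩ B| = 5; needs |A ∖ B| = 3 — false.
(b) 2022: |A| = 9, |A ∩ B| = 4; needs |A ∩ B| ≥ |A ∖ B| — false.
(c) 2018: |A| = 8, |A ∩ B| = 0; needs A ∩ B ≠ ∅ (|A ∩ B| ≥ 1) — false.
(d) 2021: |A| = 7, |A ∩ B| = 2; needs |A ∩ B| ≥ 3 — false.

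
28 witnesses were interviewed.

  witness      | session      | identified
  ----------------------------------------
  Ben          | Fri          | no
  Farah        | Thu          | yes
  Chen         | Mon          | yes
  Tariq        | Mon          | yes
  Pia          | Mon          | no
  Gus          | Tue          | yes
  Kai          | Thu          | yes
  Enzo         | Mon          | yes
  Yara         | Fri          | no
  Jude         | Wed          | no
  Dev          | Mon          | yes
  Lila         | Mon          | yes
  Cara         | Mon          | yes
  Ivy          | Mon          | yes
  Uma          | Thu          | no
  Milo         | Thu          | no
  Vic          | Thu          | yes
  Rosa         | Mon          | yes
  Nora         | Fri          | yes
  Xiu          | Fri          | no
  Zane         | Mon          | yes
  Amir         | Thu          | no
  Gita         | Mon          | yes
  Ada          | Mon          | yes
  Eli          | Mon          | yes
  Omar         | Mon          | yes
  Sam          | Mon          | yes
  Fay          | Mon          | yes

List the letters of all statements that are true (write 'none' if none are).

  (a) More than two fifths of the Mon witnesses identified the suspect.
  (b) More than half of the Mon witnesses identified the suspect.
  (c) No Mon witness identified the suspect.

(a), (b)

|A| = 16, |A ∩ B| = 15, |A ∖ B| = 1.
(a) |A ∩ B| / |A| > 2/5: holds.
(b) |A ∩ B| > |A ∖ B|: holds.
(c) A ∩ B = ∅ (|A ∩ B| = 0): fails.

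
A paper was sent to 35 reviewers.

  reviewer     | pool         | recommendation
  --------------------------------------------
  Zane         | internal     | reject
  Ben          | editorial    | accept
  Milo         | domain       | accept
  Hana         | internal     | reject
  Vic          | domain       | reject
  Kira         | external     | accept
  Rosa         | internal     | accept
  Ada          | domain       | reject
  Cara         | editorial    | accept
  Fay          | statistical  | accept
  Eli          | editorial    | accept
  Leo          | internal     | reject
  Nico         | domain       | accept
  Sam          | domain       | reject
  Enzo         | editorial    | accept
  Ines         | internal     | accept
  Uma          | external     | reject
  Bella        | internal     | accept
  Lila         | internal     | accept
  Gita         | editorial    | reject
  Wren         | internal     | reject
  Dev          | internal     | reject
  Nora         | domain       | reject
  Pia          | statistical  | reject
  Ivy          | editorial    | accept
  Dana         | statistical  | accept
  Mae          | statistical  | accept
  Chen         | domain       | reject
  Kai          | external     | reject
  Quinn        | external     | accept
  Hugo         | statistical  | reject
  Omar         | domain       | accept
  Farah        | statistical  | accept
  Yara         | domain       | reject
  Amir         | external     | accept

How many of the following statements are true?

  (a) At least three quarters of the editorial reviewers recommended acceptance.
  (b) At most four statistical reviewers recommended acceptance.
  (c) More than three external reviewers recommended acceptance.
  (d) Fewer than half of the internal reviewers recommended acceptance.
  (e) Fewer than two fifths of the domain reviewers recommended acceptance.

4

(a) editorial: |A| = 6, |A ∩ B| = 5; needs |A ∩ B| / |A| ≥ 3/4 — true.
(b) statistical: |A| = 6, |A ∩ B| = 4; needs |A ∩ B| ≤ 4 — true.
(c) external: |A| = 5, |A ∩ B| = 3; needs |A ∩ B| > 3 — false.
(d) internal: |A| = 9, |A ∩ B| = 4; needs |A ∩ B| < |A ∖ B| — true.
(e) domain: |A| = 9, |A ∩ B| = 3; needs |A ∩ B| / |A| < 2/5 — true.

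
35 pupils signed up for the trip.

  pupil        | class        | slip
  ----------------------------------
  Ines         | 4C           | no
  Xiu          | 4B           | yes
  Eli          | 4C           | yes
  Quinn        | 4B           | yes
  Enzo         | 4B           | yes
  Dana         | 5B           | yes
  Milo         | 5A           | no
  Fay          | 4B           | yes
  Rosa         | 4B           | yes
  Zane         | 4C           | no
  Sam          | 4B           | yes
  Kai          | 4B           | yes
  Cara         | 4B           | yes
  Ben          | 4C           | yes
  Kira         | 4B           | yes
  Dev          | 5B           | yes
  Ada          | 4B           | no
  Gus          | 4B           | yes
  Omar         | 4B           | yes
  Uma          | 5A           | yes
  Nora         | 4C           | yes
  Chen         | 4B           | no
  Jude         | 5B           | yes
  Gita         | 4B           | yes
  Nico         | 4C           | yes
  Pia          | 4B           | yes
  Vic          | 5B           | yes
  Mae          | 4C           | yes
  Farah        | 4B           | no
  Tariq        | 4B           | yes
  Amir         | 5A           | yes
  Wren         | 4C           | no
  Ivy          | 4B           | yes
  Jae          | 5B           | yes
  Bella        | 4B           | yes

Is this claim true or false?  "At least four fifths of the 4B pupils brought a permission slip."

True

'At least four fifths of the 4B pupils brought a permission slip' holds iff |A ∩ B| / |A| ≥ 4/5.
|A| = 19, |A ∩ B| = 16, |A ∖ B| = 3.
|A ∩ B|/|A| = 16/19, so the statement is true.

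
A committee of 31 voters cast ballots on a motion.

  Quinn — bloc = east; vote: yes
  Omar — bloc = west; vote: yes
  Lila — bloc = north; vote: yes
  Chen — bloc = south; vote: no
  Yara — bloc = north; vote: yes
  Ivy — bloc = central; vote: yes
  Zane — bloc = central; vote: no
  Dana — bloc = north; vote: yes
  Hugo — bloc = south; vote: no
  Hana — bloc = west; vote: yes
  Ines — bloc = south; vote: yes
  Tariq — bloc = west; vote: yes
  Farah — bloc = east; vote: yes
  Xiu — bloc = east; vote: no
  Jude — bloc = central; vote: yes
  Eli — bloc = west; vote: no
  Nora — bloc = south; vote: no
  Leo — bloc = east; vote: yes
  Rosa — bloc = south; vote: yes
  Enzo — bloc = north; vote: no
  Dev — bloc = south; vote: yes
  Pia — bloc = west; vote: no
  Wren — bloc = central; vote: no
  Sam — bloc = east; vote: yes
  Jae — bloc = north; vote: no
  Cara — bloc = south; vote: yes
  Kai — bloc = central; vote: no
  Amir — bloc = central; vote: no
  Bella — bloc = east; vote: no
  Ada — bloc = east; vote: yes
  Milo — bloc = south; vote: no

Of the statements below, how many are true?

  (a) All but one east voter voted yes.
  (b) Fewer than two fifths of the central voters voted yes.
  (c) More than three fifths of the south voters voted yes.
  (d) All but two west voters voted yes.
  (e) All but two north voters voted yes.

(a) east: |A| = 7, |A ∩ B| = 5; needs |A ∖ B| = 1 — false.
(b) central: |A| = 6, |A ∩ B| = 2; needs |A ∩ B| / |A| < 2/5 — true.
(c) south: |A| = 8, |A ∩ B| = 4; needs |A ∩ B| / |A| > 3/5 — false.
(d) west: |A| = 5, |A ∩ B| = 3; needs |A ∖ B| = 2 — true.
(e) north: |A| = 5, |A ∩ B| = 3; needs |A ∖ B| = 2 — true.

3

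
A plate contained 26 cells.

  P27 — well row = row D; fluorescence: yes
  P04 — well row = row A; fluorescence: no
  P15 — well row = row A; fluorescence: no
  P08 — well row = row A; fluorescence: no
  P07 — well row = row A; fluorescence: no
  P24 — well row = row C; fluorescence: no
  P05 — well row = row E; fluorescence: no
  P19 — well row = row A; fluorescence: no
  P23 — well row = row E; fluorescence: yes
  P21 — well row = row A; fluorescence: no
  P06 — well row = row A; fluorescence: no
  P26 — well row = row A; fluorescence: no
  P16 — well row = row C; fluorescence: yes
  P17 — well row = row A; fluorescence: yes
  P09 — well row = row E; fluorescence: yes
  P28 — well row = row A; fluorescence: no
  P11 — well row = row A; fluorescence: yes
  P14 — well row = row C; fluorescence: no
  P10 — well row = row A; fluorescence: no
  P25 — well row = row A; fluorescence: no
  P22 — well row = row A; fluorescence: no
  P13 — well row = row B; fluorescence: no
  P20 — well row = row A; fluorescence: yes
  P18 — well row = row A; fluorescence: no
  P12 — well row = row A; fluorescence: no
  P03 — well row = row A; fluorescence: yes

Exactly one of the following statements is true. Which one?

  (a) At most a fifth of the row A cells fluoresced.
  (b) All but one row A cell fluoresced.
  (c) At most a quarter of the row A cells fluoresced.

|A| = 18, |A ∩ B| = 4, |A ∖ B| = 14.
(a) requires |A ∩ B| / |A| ≤ 1/5: false.
(b) requires |A ∖ B| = 1: false.
(c) requires |A ∩ B| / |A| ≤ 1/4: true.

(c)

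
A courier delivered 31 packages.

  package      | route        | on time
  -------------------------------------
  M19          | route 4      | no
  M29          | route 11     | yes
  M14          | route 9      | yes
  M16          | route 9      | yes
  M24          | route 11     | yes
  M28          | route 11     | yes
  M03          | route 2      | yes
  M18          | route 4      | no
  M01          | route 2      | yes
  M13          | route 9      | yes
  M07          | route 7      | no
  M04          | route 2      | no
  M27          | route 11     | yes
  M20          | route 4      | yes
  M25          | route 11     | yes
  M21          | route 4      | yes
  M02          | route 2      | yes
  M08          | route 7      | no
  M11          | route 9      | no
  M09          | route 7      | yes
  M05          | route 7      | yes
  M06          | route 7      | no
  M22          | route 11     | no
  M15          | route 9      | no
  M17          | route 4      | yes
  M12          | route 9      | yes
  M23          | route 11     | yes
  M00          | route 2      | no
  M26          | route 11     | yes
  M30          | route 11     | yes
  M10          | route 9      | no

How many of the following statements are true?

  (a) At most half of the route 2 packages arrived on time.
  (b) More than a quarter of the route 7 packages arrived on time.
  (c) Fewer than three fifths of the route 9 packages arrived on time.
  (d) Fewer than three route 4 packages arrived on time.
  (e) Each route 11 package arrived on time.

(a) route 2: |A| = 5, |A ∩ B| = 3; needs |A ∩ B| ≤ |A ∖ B| — false.
(b) route 7: |A| = 5, |A ∩ B| = 2; needs |A ∩ B| / |A| > 1/4 — true.
(c) route 9: |A| = 7, |A ∩ B| = 4; needs |A ∩ B| / |A| < 3/5 — true.
(d) route 4: |A| = 5, |A ∩ B| = 3; needs |A ∩ B| < 3 — false.
(e) route 11: |A| = 9, |A ∩ B| = 8; needs A ⊆ B, i.e. every element of A is in B (|A ∖ B| = 0) — false.

2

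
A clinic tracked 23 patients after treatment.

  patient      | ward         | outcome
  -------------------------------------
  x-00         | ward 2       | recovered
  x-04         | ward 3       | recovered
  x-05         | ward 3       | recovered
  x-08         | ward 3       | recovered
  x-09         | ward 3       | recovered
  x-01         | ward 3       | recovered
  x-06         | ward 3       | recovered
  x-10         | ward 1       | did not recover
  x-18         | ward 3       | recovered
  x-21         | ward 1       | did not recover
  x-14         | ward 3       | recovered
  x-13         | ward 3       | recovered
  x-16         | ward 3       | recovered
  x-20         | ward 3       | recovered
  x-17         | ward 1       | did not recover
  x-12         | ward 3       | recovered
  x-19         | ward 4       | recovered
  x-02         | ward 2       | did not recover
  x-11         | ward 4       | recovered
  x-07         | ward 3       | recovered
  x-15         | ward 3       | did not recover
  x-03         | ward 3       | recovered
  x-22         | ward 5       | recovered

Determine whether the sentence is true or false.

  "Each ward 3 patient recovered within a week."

False

The determiner here denotes the relation: A ⊆ B, i.e. every element of A is in B (|A ∖ B| = 0).
|A| = 15, |A ∩ B| = 14, |A ∖ B| = 1.
So the statement is false.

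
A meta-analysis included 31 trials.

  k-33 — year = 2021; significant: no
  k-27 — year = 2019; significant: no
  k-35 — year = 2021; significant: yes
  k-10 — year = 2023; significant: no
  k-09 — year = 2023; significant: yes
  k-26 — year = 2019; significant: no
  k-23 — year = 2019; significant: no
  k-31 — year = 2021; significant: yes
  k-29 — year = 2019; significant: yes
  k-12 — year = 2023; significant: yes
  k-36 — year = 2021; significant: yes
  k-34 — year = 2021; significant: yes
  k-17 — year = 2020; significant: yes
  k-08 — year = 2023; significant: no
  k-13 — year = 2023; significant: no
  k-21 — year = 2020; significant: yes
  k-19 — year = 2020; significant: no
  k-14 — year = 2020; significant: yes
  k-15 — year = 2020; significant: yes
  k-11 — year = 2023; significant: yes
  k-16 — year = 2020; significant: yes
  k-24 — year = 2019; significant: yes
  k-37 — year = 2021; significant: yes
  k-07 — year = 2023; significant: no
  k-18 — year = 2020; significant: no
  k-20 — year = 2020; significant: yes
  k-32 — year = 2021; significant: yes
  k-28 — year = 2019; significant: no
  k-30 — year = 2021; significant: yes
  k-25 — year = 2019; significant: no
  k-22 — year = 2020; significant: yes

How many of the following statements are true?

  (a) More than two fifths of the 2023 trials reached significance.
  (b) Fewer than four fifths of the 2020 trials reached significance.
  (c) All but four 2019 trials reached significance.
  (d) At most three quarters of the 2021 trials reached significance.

(a) 2023: |A| = 7, |A ∩ B| = 3; needs |A ∩ B| / |A| > 2/5 — true.
(b) 2020: |A| = 9, |A ∩ B| = 7; needs |A ∩ B| / |A| < 4/5 — true.
(c) 2019: |A| = 7, |A ∩ B| = 2; needs |A ∖ B| = 4 — false.
(d) 2021: |A| = 8, |A ∩ B| = 7; needs |A ∩ B| / |A| ≤ 3/4 — false.

2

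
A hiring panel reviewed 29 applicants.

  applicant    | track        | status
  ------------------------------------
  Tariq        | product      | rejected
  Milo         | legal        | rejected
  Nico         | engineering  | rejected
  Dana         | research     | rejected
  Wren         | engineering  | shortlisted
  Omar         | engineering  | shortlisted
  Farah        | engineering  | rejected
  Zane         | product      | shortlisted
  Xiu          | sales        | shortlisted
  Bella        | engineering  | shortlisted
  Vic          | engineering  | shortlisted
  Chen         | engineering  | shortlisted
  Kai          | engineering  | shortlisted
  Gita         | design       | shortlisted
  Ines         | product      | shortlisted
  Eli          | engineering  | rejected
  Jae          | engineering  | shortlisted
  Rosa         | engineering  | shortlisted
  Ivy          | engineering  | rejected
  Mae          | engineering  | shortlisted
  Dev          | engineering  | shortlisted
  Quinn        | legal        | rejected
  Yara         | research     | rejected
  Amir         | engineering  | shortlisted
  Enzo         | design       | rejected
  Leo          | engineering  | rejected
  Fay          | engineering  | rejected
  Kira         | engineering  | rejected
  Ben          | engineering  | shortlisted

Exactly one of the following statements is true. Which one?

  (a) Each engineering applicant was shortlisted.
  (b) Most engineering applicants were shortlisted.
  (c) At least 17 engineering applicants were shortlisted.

|A| = 19, |A ∩ B| = 12, |A ∖ B| = 7.
(a) requires A ⊆ B, i.e. every element of A is in B (|A ∖ B| = 0): false.
(b) requires |A ∩ B| > |A ∖ B|: true.
(c) requires |A ∩ B| ≥ 17: false.

(b)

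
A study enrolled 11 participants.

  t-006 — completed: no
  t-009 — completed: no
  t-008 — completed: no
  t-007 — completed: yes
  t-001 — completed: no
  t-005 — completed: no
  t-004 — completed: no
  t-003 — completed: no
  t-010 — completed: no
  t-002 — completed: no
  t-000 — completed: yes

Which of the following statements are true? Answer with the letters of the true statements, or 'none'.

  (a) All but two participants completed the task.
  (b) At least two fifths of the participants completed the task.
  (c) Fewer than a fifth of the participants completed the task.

(c)

|A| = 11, |A ∩ B| = 2, |A ∖ B| = 9.
(a) |A ∖ B| = 2: fails.
(b) |A ∩ B| / |A| ≥ 2/5: fails.
(c) |A ∩ B| / |A| < 1/5: holds.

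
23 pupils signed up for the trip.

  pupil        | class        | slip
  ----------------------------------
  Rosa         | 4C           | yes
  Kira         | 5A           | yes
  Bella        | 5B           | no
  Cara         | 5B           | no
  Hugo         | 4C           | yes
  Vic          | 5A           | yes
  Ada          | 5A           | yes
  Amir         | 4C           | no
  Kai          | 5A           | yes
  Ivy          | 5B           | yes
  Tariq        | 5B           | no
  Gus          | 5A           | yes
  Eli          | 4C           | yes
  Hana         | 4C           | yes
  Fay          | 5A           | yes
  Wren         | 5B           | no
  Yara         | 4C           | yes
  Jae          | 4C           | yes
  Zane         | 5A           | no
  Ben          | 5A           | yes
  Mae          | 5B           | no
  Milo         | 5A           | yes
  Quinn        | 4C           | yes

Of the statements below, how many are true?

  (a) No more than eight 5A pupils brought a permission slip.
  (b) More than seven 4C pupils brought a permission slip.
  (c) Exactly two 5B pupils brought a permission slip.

(a) 5A: |A| = 9, |A ∩ B| = 8; needs |A ∩ B| ≤ 8 — true.
(b) 4C: |A| = 8, |A ∩ B| = 7; needs |A ∩ B| > 7 — false.
(c) 5B: |A| = 6, |A ∩ B| = 1; needs |A ∩ B| = 2 — false.

1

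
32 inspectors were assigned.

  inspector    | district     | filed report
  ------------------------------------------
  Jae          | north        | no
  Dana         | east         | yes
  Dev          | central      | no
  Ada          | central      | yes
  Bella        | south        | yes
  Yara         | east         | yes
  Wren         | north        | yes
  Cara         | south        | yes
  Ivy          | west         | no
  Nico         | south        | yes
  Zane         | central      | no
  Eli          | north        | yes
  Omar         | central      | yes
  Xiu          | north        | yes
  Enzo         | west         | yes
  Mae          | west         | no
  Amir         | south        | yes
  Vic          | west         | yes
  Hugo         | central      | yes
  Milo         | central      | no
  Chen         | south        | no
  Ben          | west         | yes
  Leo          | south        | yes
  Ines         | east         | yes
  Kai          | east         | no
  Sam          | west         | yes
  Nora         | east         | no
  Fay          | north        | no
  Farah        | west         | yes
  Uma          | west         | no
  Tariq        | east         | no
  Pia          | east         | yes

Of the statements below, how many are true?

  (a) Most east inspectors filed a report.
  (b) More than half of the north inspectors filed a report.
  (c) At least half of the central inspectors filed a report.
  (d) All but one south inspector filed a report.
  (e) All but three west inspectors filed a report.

(a) east: |A| = 7, |A ∩ B| = 4; needs |A ∩ B| > |A ∖ B| — true.
(b) north: |A| = 5, |A ∩ B| = 3; needs |A ∩ B| > |A ∖ B| — true.
(c) central: |A| = 6, |A ∩ B| = 3; needs |A ∩ B| ≥ |A ∖ B| — true.
(d) south: |A| = 6, |A ∩ B| = 5; needs |A ∖ B| = 1 — true.
(e) west: |A| = 8, |A ∩ B| = 5; needs |A ∖ B| = 3 — true.

5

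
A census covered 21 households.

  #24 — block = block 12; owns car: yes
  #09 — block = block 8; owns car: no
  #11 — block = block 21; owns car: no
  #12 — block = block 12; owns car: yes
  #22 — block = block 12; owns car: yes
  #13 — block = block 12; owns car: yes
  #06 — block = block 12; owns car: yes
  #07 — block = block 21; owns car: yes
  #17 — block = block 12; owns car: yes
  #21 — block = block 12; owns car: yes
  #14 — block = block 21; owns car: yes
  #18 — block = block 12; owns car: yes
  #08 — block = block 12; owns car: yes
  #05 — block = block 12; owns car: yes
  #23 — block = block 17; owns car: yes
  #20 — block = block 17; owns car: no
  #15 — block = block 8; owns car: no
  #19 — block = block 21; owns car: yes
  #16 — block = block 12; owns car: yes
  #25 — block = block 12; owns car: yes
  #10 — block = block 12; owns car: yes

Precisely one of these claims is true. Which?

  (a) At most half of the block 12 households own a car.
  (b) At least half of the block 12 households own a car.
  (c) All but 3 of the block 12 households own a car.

(b)

|A| = 13, |A ∩ B| = 13, |A ∖ B| = 0.
(a) requires |A ∩ B| ≤ |A ∖ B|: false.
(b) requires |A ∩ B| ≥ |A ∖ B|: true.
(c) requires |A ∖ B| = 3: false.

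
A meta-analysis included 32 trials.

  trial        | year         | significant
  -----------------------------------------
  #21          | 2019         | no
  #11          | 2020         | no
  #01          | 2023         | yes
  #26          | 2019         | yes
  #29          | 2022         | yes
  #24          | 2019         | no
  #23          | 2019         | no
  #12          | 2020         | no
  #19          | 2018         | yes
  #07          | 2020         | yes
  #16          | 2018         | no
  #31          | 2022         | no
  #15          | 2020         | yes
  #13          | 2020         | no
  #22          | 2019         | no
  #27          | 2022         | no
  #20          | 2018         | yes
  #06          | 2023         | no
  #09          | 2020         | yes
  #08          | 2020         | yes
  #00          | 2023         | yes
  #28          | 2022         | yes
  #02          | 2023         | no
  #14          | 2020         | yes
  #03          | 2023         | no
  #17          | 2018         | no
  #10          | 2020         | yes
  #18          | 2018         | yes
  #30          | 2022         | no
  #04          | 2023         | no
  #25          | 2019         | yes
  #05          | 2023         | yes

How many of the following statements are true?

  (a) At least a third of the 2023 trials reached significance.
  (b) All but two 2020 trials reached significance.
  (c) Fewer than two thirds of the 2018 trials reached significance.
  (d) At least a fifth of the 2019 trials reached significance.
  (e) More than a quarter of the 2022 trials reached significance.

(a) 2023: |A| = 7, |A ∩ B| = 3; needs |A ∩ B| / |A| ≥ 1/3 — true.
(b) 2020: |A| = 9, |A ∩ B| = 6; needs |A ∖ B| = 2 — false.
(c) 2018: |A| = 5, |A ∩ B| = 3; needs |A ∩ B| / |A| < 2/3 — true.
(d) 2019: |A| = 6, |A ∩ B| = 2; needs |A ∩ B| / |A| ≥ 1/5 — true.
(e) 2022: |A| = 5, |A ∩ B| = 2; needs |A ∩ B| / |A| > 1/4 — true.

4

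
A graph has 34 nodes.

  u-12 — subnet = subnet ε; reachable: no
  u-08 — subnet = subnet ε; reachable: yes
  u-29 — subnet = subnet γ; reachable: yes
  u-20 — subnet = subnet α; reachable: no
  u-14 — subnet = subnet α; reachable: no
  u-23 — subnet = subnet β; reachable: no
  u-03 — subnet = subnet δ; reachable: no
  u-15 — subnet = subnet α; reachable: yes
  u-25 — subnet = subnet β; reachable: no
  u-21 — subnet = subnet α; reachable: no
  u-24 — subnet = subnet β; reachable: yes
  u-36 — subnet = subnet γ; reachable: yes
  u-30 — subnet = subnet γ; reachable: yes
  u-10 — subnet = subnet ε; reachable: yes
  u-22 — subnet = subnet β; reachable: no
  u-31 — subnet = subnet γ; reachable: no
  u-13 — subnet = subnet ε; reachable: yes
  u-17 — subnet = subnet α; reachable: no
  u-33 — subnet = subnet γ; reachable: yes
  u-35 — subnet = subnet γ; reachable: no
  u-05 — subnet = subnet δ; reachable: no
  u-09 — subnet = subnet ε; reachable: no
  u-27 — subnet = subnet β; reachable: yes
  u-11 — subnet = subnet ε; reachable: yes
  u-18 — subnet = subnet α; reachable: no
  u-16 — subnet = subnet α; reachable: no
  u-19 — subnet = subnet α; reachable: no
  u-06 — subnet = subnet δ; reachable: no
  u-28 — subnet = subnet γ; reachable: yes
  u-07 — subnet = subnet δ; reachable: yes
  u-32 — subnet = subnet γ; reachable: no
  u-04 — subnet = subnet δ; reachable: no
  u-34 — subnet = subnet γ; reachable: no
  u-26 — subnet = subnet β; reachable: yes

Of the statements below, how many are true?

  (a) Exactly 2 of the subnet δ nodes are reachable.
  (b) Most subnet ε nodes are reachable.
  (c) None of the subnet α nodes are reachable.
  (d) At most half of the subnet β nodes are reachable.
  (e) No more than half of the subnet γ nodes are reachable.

(a) subnet δ: |A| = 5, |A ∩ B| = 1; needs |A ∩ B| = 2 — false.
(b) subnet ε: |A| = 6, |A ∩ B| = 4; needs |A ∩ B| > |A ∖ B| — true.
(c) subnet α: |A| = 8, |A ∩ B| = 1; needs A ∩ B = ∅ (|A ∩ B| = 0) — false.
(d) subnet β: |A| = 6, |A ∩ B| = 3; needs |A ∩ B| ≤ |A ∖ B| — true.
(e) subnet γ: |A| = 9, |A ∩ B| = 5; needs |A ∩ B| ≤ |A ∖ B| — false.

2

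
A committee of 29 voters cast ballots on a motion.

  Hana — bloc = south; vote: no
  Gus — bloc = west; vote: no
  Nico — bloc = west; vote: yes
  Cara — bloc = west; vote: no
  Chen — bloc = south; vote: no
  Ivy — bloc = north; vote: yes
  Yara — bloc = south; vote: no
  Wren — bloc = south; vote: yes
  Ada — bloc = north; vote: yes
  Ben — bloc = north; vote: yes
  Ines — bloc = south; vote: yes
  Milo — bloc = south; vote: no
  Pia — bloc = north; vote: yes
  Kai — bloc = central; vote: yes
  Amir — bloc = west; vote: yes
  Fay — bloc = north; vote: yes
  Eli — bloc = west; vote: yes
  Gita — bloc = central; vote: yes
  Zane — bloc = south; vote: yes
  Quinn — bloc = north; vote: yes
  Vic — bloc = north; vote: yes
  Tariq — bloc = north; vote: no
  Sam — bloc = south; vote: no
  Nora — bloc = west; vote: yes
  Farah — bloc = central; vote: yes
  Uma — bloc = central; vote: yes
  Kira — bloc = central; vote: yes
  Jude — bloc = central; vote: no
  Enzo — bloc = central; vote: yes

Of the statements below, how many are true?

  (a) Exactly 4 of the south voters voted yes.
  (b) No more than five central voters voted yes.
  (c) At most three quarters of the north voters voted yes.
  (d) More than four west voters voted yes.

(a) south: |A| = 8, |A ∩ B| = 3; needs |A ∩ B| = 4 — false.
(b) central: |A| = 7, |A ∩ B| = 6; needs |A ∩ B| ≤ 5 — false.
(c) north: |A| = 8, |A ∩ B| = 7; needs |A ∩ B| / |A| ≤ 3/4 — false.
(d) west: |A| = 6, |A ∩ B| = 4; needs |A ∩ B| > 4 — false.

0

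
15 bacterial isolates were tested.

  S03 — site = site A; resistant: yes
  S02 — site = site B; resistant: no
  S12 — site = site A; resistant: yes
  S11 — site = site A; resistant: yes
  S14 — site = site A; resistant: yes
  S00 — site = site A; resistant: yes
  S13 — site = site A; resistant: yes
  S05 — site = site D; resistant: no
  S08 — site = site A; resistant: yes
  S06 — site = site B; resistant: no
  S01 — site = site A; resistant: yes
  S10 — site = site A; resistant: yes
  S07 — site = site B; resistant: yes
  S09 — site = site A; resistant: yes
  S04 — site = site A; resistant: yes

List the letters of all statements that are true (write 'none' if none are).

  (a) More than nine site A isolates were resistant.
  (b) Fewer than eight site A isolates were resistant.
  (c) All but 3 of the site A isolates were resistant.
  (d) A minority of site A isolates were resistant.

|A| = 11, |A ∩ B| = 11, |A ∖ B| = 0.
(a) |A ∩ B| > 9: holds.
(b) |A ∩ B| < 8: fails.
(c) |A ∖ B| = 3: fails.
(d) |A ∩ B| < |A ∖ B|: fails.

(a)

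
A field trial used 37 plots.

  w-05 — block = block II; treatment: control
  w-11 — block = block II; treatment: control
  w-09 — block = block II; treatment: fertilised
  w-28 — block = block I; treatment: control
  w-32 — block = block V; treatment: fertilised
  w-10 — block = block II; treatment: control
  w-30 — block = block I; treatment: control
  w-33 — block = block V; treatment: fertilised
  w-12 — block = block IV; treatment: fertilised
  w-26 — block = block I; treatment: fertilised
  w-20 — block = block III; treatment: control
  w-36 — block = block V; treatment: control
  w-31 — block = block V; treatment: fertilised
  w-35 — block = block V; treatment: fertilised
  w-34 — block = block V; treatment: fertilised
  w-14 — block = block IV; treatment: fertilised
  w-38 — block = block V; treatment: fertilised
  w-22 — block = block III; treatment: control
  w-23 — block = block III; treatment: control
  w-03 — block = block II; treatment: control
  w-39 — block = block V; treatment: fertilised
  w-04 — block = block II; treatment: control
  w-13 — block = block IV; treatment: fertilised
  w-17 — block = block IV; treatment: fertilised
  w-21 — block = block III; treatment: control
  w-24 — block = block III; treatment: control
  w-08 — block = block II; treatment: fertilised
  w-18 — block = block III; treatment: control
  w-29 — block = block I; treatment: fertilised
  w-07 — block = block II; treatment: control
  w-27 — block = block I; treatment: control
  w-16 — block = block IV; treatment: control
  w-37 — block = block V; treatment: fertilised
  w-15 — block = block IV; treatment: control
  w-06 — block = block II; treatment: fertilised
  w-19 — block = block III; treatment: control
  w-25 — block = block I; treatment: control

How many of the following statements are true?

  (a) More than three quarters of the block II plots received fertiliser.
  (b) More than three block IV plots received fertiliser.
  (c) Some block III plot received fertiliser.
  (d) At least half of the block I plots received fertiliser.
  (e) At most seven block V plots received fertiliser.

1

(a) block II: |A| = 9, |A ∩ B| = 3; needs |A ∩ B| / |A| > 3/4 — false.
(b) block IV: |A| = 6, |A ∩ B| = 4; needs |A ∩ B| > 3 — true.
(c) block III: |A| = 7, |A ∩ B| = 0; needs A ∩ B ≠ ∅ (|A ∩ B| ≥ 1) — false.
(d) block I: |A| = 6, |A ∩ B| = 2; needs |A ∩ B| ≥ |A ∖ B| — false.
(e) block V: |A| = 9, |A ∩ B| = 8; needs |A ∩ B| ≤ 7 — false.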